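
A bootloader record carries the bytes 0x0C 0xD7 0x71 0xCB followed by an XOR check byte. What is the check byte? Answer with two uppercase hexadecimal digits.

XOR the bytes together:
  start with 0x0C
  0x0C ⊕ 0xD7 = 0xDB
  0xDB ⊕ 0x71 = 0xAA
  0xAA ⊕ 0xCB = 0x61

61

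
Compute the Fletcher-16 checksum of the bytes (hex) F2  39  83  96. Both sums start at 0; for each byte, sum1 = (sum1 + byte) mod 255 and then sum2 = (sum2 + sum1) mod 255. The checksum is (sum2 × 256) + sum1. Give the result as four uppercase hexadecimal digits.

Running sums (mod 255):
  after byte 0 (F2): sum1=242, sum2=242
  after byte 1 (39): sum1=44, sum2=31
  after byte 2 (83): sum1=175, sum2=206
  after byte 3 (96): sum1=70, sum2=21
Checksum = sum2·256 + sum1 = 21·256 + 70 = 5446 = 0x1546.

1546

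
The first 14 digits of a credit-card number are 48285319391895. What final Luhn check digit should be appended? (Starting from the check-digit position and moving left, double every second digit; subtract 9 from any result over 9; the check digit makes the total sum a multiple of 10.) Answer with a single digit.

Partial digits right→left: 5 9 8 1 9 3 9 1 3 5 8 2 8 4
Double every second digit counting from the check-digit position (so the 1st, 3rd, 5th, ... of the partial from the right).
  doubled (with −9 where >9): 1 7 9 9 6 7 7 → sum 46
  kept as-is: 9 1 3 1 5 2 4 → sum 25
Total = 46 + 25 = 71.
Check digit = (10 − (71 mod 10)) mod 10 = 9.

9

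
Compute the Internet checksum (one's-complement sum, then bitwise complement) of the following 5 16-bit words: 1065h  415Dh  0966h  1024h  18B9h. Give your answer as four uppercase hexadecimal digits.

One's-complement addition (fold any carry out of bit 15 back into bit 0):
  0x1065 + 0x415D = 0x051C2
  0x51C2 + 0x0966 = 0x05B28
  0x5B28 + 0x1024 = 0x06B4C
  0x6B4C + 0x18B9 = 0x08405
One's-complement sum = 0x8405.
Checksum = ~0x8405 & 0xFFFF = 0x7BFA.

7BFA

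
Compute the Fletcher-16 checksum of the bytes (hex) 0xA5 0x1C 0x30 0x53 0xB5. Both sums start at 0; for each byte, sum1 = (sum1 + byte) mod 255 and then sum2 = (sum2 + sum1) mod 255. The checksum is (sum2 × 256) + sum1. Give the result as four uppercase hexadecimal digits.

99FA

Running sums (mod 255):
  after byte 0 (0xA5): sum1=165, sum2=165
  after byte 1 (0x1C): sum1=193, sum2=103
  after byte 2 (0x30): sum1=241, sum2=89
  after byte 3 (0x53): sum1=69, sum2=158
  after byte 4 (0xB5): sum1=250, sum2=153
Checksum = sum2·256 + sum1 = 153·256 + 250 = 39418 = 0x99FA.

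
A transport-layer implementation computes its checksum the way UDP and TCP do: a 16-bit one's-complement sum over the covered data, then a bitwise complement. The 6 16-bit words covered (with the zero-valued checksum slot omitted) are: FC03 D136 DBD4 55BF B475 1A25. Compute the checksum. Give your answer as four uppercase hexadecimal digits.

One's-complement addition (fold any carry out of bit 15 back into bit 0):
  0xFC03 + 0xD136 = 0x1CD39 → wrap carry → 0xCD3A
  0xCD3A + 0xDBD4 = 0x1A90E → wrap carry → 0xA90F
  0xA90F + 0x55BF = 0x0FECE
  0xFECE + 0xB475 = 0x1B343 → wrap carry → 0xB344
  0xB344 + 0x1A25 = 0x0CD69
One's-complement sum = 0xCD69.
Checksum = ~0xCD69 & 0xFFFF = 0x3296.

3296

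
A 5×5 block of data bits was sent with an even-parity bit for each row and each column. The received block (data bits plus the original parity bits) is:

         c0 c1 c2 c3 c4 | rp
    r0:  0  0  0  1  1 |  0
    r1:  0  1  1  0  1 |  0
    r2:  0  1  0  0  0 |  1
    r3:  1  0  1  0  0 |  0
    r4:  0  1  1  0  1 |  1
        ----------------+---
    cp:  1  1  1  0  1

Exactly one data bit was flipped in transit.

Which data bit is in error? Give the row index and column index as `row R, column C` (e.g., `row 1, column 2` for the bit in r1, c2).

Recompute each row's even parity and compare to rp:
  r0: data parity 0, sent rp 0 → ok
  r1: data parity 1, sent rp 0 → mismatch
  r2: data parity 1, sent rp 1 → ok
  r3: data parity 0, sent rp 0 → ok
  r4: data parity 1, sent rp 1 → ok
Recompute each column's even parity and compare to cp:
  c0: data parity 1, sent cp 1 → ok
  c1: data parity 1, sent cp 1 → ok
  c2: data parity 1, sent cp 1 → ok
  c3: data parity 1, sent cp 0 → mismatch
  c4: data parity 1, sent cp 1 → ok
Exactly one row (r1) and one column (c3) fail → the flipped bit is at their intersection.

row 1, column 3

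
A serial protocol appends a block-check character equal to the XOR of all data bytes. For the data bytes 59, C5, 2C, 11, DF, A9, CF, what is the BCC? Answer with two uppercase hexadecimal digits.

18

XOR the bytes together:
  start with 0x59
  0x59 ⊕ 0xC5 = 0x9C
  0x9C ⊕ 0x2C = 0xB0
  0xB0 ⊕ 0x11 = 0xA1
  0xA1 ⊕ 0xDF = 0x7E
  0x7E ⊕ 0xA9 = 0xD7
  0xD7 ⊕ 0xCF = 0x18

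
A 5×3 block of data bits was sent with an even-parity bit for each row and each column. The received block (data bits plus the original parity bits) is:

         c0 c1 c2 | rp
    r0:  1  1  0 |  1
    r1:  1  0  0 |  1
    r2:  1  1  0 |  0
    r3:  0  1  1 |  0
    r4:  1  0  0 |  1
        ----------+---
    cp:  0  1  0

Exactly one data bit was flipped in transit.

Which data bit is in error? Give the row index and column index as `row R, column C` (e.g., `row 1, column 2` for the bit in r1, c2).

row 0, column 2

Recompute each row's even parity and compare to rp:
  r0: data parity 0, sent rp 1 → mismatch
  r1: data parity 1, sent rp 1 → ok
  r2: data parity 0, sent rp 0 → ok
  r3: data parity 0, sent rp 0 → ok
  r4: data parity 1, sent rp 1 → ok
Recompute each column's even parity and compare to cp:
  c0: data parity 0, sent cp 0 → ok
  c1: data parity 1, sent cp 1 → ok
  c2: data parity 1, sent cp 0 → mismatch
Exactly one row (r0) and one column (c2) fail → the flipped bit is at their intersection.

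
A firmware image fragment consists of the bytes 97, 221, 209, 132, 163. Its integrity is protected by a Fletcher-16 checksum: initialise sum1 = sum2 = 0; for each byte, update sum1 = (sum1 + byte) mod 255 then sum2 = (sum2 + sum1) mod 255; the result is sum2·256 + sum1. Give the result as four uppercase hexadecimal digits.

Running sums (mod 255):
  after byte 0 (97): sum1=97, sum2=97
  after byte 1 (221): sum1=63, sum2=160
  after byte 2 (209): sum1=17, sum2=177
  after byte 3 (132): sum1=149, sum2=71
  after byte 4 (163): sum1=57, sum2=128
Checksum = sum2·256 + sum1 = 128·256 + 57 = 32825 = 0x8039.

8039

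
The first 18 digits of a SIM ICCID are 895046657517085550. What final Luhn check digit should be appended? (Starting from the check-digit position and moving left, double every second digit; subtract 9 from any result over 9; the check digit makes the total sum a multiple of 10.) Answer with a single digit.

Partial digits right→left: 0 5 5 5 8 0 7 1 5 7 5 6 6 4 0 5 9 8
Double every second digit counting from the check-digit position (so the 1st, 3rd, 5th, ... of the partial from the right).
  doubled (with −9 where >9): 0 1 7 5 1 1 3 0 9 → sum 27
  kept as-is: 5 5 0 1 7 6 4 5 8 → sum 41
Total = 27 + 41 = 68.
Check digit = (10 − (68 mod 10)) mod 10 = 2.

2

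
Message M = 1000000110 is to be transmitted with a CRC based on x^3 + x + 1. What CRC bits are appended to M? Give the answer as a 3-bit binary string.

110

Append 3 zeros: 1000000110000. Divide by 1011 (XOR where the leading bit is 1):
  pos 0: 1000 XOR 1011 = 0011
  pos 2: 1100 XOR 1011 = 0111
  pos 3: 1110 XOR 1011 = 0101
  pos 4: 1011 XOR 1011 = 0000
  pos 8: 1000 XOR 1011 = 0011
Remainder (last 3 bits) = 110. This is the CRC / FCS.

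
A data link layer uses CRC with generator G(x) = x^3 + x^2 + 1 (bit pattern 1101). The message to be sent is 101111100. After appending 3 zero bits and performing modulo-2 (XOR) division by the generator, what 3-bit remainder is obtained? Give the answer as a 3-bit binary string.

101

Append 3 zeros: 101111100000. Divide by 1101 (XOR where the leading bit is 1):
  pos 0: 1011 XOR 1101 = 0110
  pos 1: 1101 XOR 1101 = 0000
  pos 5: 1100 XOR 1101 = 0001
  pos 8: 1000 XOR 1101 = 0101
Remainder (last 3 bits) = 101. This is the CRC / FCS.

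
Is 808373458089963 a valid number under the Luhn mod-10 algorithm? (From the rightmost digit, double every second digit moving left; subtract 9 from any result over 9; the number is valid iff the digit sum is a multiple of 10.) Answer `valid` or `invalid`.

valid

From the right, keep odd positions and double even positions (subtract 9 from any doubled value over 9):
  doubled (positions 2,4,...): 3 9 0 1 6 6 0 → sum 25
  kept (positions 1,3,...): 3 9 8 8 4 7 8 8 → sum 55
Total = 80.
80 mod 10 = 0, so the number is valid.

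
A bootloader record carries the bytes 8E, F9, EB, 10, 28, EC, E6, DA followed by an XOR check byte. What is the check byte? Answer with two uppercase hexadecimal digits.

74

XOR the bytes together:
  start with 0x8E
  0x8E ⊕ 0xF9 = 0x77
  0x77 ⊕ 0xEB = 0x9C
  0x9C ⊕ 0x10 = 0x8C
  0x8C ⊕ 0x28 = 0xA4
  0xA4 ⊕ 0xEC = 0x48
  0x48 ⊕ 0xE6 = 0xAE
  0xAE ⊕ 0xDA = 0x74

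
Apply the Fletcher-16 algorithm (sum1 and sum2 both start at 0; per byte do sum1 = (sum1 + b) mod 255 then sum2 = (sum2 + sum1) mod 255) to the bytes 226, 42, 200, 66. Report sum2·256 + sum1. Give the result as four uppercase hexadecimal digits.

DD18

Running sums (mod 255):
  after byte 0 (226): sum1=226, sum2=226
  after byte 1 (42): sum1=13, sum2=239
  after byte 2 (200): sum1=213, sum2=197
  after byte 3 (66): sum1=24, sum2=221
Checksum = sum2·256 + sum1 = 221·256 + 24 = 56600 = 0xDD18.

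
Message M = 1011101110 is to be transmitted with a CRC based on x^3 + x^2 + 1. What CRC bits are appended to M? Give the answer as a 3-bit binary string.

Append 3 zeros: 1011101110000. Divide by 1101 (XOR where the leading bit is 1):
  pos 0: 1011 XOR 1101 = 0110
  pos 1: 1101 XOR 1101 = 0000
  pos 6: 1110 XOR 1101 = 0011
  pos 8: 1100 XOR 1101 = 0001
Remainder (last 3 bits) = 010. This is the CRC / FCS.

010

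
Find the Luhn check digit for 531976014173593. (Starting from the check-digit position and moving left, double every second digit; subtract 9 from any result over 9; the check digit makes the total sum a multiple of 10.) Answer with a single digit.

0

Partial digits right→left: 3 9 5 3 7 1 4 1 0 6 7 9 1 3 5
Double every second digit counting from the check-digit position (so the 1st, 3rd, 5th, ... of the partial from the right).
  doubled (with −9 where >9): 6 1 5 8 0 5 2 1 → sum 28
  kept as-is: 9 3 1 1 6 9 3 → sum 32
Total = 28 + 32 = 60.
Check digit = (10 − (60 mod 10)) mod 10 = 0.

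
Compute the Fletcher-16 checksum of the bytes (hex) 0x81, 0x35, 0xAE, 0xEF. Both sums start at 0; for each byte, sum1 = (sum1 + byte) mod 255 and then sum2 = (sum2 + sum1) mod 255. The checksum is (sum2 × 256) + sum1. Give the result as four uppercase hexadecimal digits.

Running sums (mod 255):
  after byte 0 (0x81): sum1=129, sum2=129
  after byte 1 (0x35): sum1=182, sum2=56
  after byte 2 (0xAE): sum1=101, sum2=157
  after byte 3 (0xEF): sum1=85, sum2=242
Checksum = sum2·256 + sum1 = 242·256 + 85 = 62037 = 0xF255.

F255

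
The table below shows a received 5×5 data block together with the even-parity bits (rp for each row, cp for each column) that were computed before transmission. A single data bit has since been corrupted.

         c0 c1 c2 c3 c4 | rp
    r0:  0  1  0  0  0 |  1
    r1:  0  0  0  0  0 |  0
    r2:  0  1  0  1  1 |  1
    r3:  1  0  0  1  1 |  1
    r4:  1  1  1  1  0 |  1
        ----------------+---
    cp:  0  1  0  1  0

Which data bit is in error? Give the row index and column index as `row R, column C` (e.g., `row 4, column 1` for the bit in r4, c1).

Recompute each row's even parity and compare to rp:
  r0: data parity 1, sent rp 1 → ok
  r1: data parity 0, sent rp 0 → ok
  r2: data parity 1, sent rp 1 → ok
  r3: data parity 1, sent rp 1 → ok
  r4: data parity 0, sent rp 1 → mismatch
Recompute each column's even parity and compare to cp:
  c0: data parity 0, sent cp 0 → ok
  c1: data parity 1, sent cp 1 → ok
  c2: data parity 1, sent cp 0 → mismatch
  c3: data parity 1, sent cp 1 → ok
  c4: data parity 0, sent cp 0 → ok
Exactly one row (r4) and one column (c2) fail → the flipped bit is at their intersection.

row 4, column 2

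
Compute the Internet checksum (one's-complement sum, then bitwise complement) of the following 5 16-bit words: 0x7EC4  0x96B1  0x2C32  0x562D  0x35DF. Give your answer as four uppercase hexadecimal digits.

One's-complement addition (fold any carry out of bit 15 back into bit 0):
  0x7EC4 + 0x96B1 = 0x11575 → wrap carry → 0x1576
  0x1576 + 0x2C32 = 0x041A8
  0x41A8 + 0x562D = 0x097D5
  0x97D5 + 0x35DF = 0x0CDB4
One's-complement sum = 0xCDB4.
Checksum = ~0xCDB4 & 0xFFFF = 0x324B.

324B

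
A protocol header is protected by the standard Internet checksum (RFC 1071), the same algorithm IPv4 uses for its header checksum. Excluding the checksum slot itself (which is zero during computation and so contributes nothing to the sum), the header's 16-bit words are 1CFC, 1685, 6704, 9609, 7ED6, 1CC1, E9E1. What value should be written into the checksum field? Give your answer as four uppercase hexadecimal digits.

49F7

One's-complement addition (fold any carry out of bit 15 back into bit 0):
  0x1CFC + 0x1685 = 0x03381
  0x3381 + 0x6704 = 0x09A85
  0x9A85 + 0x9609 = 0x1308E → wrap carry → 0x308F
  0x308F + 0x7ED6 = 0x0AF65
  0xAF65 + 0x1CC1 = 0x0CC26
  0xCC26 + 0xE9E1 = 0x1B607 → wrap carry → 0xB608
One's-complement sum = 0xB608.
Checksum = ~0xB608 & 0xFFFF = 0x49F7.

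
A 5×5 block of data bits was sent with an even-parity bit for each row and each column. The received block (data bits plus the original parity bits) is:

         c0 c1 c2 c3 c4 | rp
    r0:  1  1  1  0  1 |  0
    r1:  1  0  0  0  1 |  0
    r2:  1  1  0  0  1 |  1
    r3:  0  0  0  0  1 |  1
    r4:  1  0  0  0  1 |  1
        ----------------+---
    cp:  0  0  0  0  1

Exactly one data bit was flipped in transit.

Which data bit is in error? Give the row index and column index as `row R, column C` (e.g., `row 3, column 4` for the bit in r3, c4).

Recompute each row's even parity and compare to rp:
  r0: data parity 0, sent rp 0 → ok
  r1: data parity 0, sent rp 0 → ok
  r2: data parity 1, sent rp 1 → ok
  r3: data parity 1, sent rp 1 → ok
  r4: data parity 0, sent rp 1 → mismatch
Recompute each column's even parity and compare to cp:
  c0: data parity 0, sent cp 0 → ok
  c1: data parity 0, sent cp 0 → ok
  c2: data parity 1, sent cp 0 → mismatch
  c3: data parity 0, sent cp 0 → ok
  c4: data parity 1, sent cp 1 → ok
Exactly one row (r4) and one column (c2) fail → the flipped bit is at their intersection.

row 4, column 2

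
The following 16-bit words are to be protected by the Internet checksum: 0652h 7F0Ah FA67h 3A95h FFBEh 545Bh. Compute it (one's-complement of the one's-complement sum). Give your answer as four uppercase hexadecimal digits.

One's-complement addition (fold any carry out of bit 15 back into bit 0):
  0x0652 + 0x7F0A = 0x0855C
  0x855C + 0xFA67 = 0x17FC3 → wrap carry → 0x7FC4
  0x7FC4 + 0x3A95 = 0x0BA59
  0xBA59 + 0xFFBE = 0x1BA17 → wrap carry → 0xBA18
  0xBA18 + 0x545B = 0x10E73 → wrap carry → 0x0E74
One's-complement sum = 0x0E74.
Checksum = ~0x0E74 & 0xFFFF = 0xF18B.

F18B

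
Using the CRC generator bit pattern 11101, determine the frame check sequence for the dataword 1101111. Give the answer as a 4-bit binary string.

Append 4 zeros: 11011110000. Divide by 11101 (XOR where the leading bit is 1):
  pos 0: 11011 XOR 11101 = 00110
  pos 2: 11011 XOR 11101 = 00110
  pos 4: 11000 XOR 11101 = 00101
  pos 6: 10100 XOR 11101 = 01001
Remainder (last 4 bits) = 1001. This is the CRC / FCS.

1001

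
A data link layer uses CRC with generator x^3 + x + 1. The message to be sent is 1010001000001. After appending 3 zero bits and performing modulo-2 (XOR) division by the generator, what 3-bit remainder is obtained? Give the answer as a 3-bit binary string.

000

Append 3 zeros: 1010001000001000. Divide by 1011 (XOR where the leading bit is 1):
  pos 0: 1010 XOR 1011 = 0001
  pos 3: 1001 XOR 1011 = 0010
  pos 5: 1000 XOR 1011 = 0011
  pos 7: 1100 XOR 1011 = 0111
  pos 8: 1110 XOR 1011 = 0101
  pos 9: 1011 XOR 1011 = 0000
Remainder (last 3 bits) = 000. This is the CRC / FCS.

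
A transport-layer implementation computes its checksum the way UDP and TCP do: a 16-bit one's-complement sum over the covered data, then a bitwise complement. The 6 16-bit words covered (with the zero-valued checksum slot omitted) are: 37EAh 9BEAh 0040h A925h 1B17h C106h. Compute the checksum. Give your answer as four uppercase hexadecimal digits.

A6A7

One's-complement addition (fold any carry out of bit 15 back into bit 0):
  0x37EA + 0x9BEA = 0x0D3D4
  0xD3D4 + 0x0040 = 0x0D414
  0xD414 + 0xA925 = 0x17D39 → wrap carry → 0x7D3A
  0x7D3A + 0x1B17 = 0x09851
  0x9851 + 0xC106 = 0x15957 → wrap carry → 0x5958
One's-complement sum = 0x5958.
Checksum = ~0x5958 & 0xFFFF = 0xA6A7.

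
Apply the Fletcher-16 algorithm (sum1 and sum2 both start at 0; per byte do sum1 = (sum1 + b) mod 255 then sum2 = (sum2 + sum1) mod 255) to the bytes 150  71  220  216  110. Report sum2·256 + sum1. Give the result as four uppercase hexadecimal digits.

Running sums (mod 255):
  after byte 0 (150): sum1=150, sum2=150
  after byte 1 (71): sum1=221, sum2=116
  after byte 2 (220): sum1=186, sum2=47
  after byte 3 (216): sum1=147, sum2=194
  after byte 4 (110): sum1=2, sum2=196
Checksum = sum2·256 + sum1 = 196·256 + 2 = 50178 = 0xC402.

C402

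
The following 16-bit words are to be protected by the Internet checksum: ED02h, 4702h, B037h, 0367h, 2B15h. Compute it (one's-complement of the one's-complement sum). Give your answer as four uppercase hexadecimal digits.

One's-complement addition (fold any carry out of bit 15 back into bit 0):
  0xED02 + 0x4702 = 0x13404 → wrap carry → 0x3405
  0x3405 + 0xB037 = 0x0E43C
  0xE43C + 0x0367 = 0x0E7A3
  0xE7A3 + 0x2B15 = 0x112B8 → wrap carry → 0x12B9
One's-complement sum = 0x12B9.
Checksum = ~0x12B9 & 0xFFFF = 0xED46.

ED46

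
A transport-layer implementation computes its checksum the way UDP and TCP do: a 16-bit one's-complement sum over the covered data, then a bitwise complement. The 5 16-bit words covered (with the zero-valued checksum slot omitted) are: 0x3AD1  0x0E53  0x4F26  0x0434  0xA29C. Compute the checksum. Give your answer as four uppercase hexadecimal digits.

C0E4

One's-complement addition (fold any carry out of bit 15 back into bit 0):
  0x3AD1 + 0x0E53 = 0x04924
  0x4924 + 0x4F26 = 0x0984A
  0x984A + 0x0434 = 0x09C7E
  0x9C7E + 0xA29C = 0x13F1A → wrap carry → 0x3F1B
One's-complement sum = 0x3F1B.
Checksum = ~0x3F1B & 0xFFFF = 0xC0E4.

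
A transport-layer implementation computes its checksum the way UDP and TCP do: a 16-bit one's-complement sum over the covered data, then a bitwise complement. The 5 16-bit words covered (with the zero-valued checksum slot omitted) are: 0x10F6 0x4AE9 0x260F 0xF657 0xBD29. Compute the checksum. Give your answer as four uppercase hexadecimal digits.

One's-complement addition (fold any carry out of bit 15 back into bit 0):
  0x10F6 + 0x4AE9 = 0x05BDF
  0x5BDF + 0x260F = 0x081EE
  0x81EE + 0xF657 = 0x17845 → wrap carry → 0x7846
  0x7846 + 0xBD29 = 0x1356F → wrap carry → 0x3570
One's-complement sum = 0x3570.
Checksum = ~0x3570 & 0xFFFF = 0xCA8F.

CA8F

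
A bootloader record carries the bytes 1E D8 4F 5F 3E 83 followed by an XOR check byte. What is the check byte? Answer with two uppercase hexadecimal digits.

XOR the bytes together:
  start with 0x1E
  0x1E ⊕ 0xD8 = 0xC6
  0xC6 ⊕ 0x4F = 0x89
  0x89 ⊕ 0x5F = 0xD6
  0xD6 ⊕ 0x3E = 0xE8
  0xE8 ⊕ 0x83 = 0x6B

6B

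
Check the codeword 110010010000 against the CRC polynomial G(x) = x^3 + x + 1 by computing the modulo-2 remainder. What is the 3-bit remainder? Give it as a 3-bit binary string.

010

Modulo-2 division of 110010010000 by 1011:
  pos 0: 1100 XOR 1011 = 0111
  pos 1: 1111 XOR 1011 = 0100
  pos 2: 1000 XOR 1011 = 0011
  pos 4: 1101 XOR 1011 = 0110
  pos 5: 1100 XOR 1011 = 0111
  pos 6: 1110 XOR 1011 = 0101
  pos 7: 1010 XOR 1011 = 0001
Remainder = 010 (nonzero — an error is detected).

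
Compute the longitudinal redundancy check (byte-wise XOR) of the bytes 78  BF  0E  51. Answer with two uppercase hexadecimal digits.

XOR the bytes together:
  start with 0x78
  0x78 ⊕ 0xBF = 0xC7
  0xC7 ⊕ 0x0E = 0xC9
  0xC9 ⊕ 0x51 = 0x98

98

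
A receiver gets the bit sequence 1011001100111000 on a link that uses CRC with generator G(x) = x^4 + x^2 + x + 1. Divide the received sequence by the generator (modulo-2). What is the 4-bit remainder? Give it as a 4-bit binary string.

0000

Modulo-2 division of 1011001100111000 by 10111:
  pos 0: 10110 XOR 10111 = 00001
  pos 4: 10110 XOR 10111 = 00001
  pos 8: 10111 XOR 10111 = 00000
Remainder = 0000 (zero — the frame passes the CRC check).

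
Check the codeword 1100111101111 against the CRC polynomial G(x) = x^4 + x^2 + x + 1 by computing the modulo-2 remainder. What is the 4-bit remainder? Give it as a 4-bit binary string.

Modulo-2 division of 1100111101111 by 10111:
  pos 0: 11001 XOR 10111 = 01110
  pos 1: 11101 XOR 10111 = 01010
  pos 2: 10101 XOR 10111 = 00010
  pos 5: 10101 XOR 10111 = 00010
  pos 8: 10111 XOR 10111 = 00000
Remainder = 0000 (zero — the frame passes the CRC check).

0000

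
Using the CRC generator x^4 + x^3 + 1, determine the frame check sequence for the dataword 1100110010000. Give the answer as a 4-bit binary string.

Append 4 zeros: 11001100100000000. Divide by 11001 (XOR where the leading bit is 1):
  pos 0: 11001 XOR 11001 = 00000
  pos 5: 10010 XOR 11001 = 01011
  pos 6: 10110 XOR 11001 = 01111
  pos 7: 11110 XOR 11001 = 00111
  pos 9: 11100 XOR 11001 = 00101
  pos 11: 10100 XOR 11001 = 01101
  pos 12: 11010 XOR 11001 = 00011
Remainder (last 4 bits) = 0011. This is the CRC / FCS.

0011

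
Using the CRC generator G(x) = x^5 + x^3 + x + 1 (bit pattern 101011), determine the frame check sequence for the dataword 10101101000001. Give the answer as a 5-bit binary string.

Append 5 zeros: 1010110100000100000. Divide by 101011 (XOR where the leading bit is 1):
  pos 0: 101011 XOR 101011 = 000000
  pos 7: 100000 XOR 101011 = 001011
  pos 9: 101110 XOR 101011 = 000101
  pos 12: 101000 XOR 101011 = 000011
Remainder (last 5 bits) = 00110. This is the CRC / FCS.

00110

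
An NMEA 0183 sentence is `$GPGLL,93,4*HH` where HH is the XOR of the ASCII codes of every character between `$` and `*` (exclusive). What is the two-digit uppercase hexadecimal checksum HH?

6E

XOR the ASCII codes of the payload characters:
  'G' = 0x47 → acc = 0x47
  'P' = 0x50 → acc = 0x17
  'G' = 0x47 → acc = 0x50
  'L' = 0x4C → acc = 0x1C
  'L' = 0x4C → acc = 0x50
  ',' = 0x2C → acc = 0x7C
  '9' = 0x39 → acc = 0x45
  '3' = 0x33 → acc = 0x76
  ',' = 0x2C → acc = 0x5A
  '4' = 0x34 → acc = 0x6E
Checksum = 0x6E.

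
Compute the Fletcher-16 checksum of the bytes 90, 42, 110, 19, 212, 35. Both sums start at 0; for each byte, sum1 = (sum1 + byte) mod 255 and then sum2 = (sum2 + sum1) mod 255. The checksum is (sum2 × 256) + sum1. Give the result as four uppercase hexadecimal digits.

B0FD

Running sums (mod 255):
  after byte 0 (90): sum1=90, sum2=90
  after byte 1 (42): sum1=132, sum2=222
  after byte 2 (110): sum1=242, sum2=209
  after byte 3 (19): sum1=6, sum2=215
  after byte 4 (212): sum1=218, sum2=178
  after byte 5 (35): sum1=253, sum2=176
Checksum = sum2·256 + sum1 = 176·256 + 253 = 45309 = 0xB0FD.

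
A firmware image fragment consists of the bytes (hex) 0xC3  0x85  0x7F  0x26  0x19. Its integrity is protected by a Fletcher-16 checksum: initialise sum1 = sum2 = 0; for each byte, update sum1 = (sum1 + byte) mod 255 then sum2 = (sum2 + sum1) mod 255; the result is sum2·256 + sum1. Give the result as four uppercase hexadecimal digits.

CC08

Running sums (mod 255):
  after byte 0 (0xC3): sum1=195, sum2=195
  after byte 1 (0x85): sum1=73, sum2=13
  after byte 2 (0x7F): sum1=200, sum2=213
  after byte 3 (0x26): sum1=238, sum2=196
  after byte 4 (0x19): sum1=8, sum2=204
Checksum = sum2·256 + sum1 = 204·256 + 8 = 52232 = 0xCC08.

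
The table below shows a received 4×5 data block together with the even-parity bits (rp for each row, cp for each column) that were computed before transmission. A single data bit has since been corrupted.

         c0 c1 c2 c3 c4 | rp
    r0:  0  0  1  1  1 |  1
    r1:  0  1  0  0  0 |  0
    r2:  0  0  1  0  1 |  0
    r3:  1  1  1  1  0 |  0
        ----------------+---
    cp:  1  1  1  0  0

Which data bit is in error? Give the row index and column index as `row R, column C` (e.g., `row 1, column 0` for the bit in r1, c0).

row 1, column 1

Recompute each row's even parity and compare to rp:
  r0: data parity 1, sent rp 1 → ok
  r1: data parity 1, sent rp 0 → mismatch
  r2: data parity 0, sent rp 0 → ok
  r3: data parity 0, sent rp 0 → ok
Recompute each column's even parity and compare to cp:
  c0: data parity 1, sent cp 1 → ok
  c1: data parity 0, sent cp 1 → mismatch
  c2: data parity 1, sent cp 1 → ok
  c3: data parity 0, sent cp 0 → ok
  c4: data parity 0, sent cp 0 → ok
Exactly one row (r1) and one column (c1) fail → the flipped bit is at their intersection.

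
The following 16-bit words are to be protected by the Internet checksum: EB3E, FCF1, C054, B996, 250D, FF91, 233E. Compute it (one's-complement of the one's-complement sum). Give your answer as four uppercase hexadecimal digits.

One's-complement addition (fold any carry out of bit 15 back into bit 0):
  0xEB3E + 0xFCF1 = 0x1E82F → wrap carry → 0xE830
  0xE830 + 0xC054 = 0x1A884 → wrap carry → 0xA885
  0xA885 + 0xB996 = 0x1621B → wrap carry → 0x621C
  0x621C + 0x250D = 0x08729
  0x8729 + 0xFF91 = 0x186BA → wrap carry → 0x86BB
  0x86BB + 0x233E = 0x0A9F9
One's-complement sum = 0xA9F9.
Checksum = ~0xA9F9 & 0xFFFF = 0x5606.

5606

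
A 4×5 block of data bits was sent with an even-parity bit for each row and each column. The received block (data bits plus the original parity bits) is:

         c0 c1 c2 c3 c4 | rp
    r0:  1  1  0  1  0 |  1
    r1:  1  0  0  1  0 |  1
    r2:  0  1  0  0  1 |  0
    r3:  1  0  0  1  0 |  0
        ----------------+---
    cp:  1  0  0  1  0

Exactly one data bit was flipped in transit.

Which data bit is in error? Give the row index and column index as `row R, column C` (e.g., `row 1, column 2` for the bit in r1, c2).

Recompute each row's even parity and compare to rp:
  r0: data parity 1, sent rp 1 → ok
  r1: data parity 0, sent rp 1 → mismatch
  r2: data parity 0, sent rp 0 → ok
  r3: data parity 0, sent rp 0 → ok
Recompute each column's even parity and compare to cp:
  c0: data parity 1, sent cp 1 → ok
  c1: data parity 0, sent cp 0 → ok
  c2: data parity 0, sent cp 0 → ok
  c3: data parity 1, sent cp 1 → ok
  c4: data parity 1, sent cp 0 → mismatch
Exactly one row (r1) and one column (c4) fail → the flipped bit is at their intersection.

row 1, column 4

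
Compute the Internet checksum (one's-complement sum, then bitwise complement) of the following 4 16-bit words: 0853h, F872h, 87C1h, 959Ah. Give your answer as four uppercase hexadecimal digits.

One's-complement addition (fold any carry out of bit 15 back into bit 0):
  0x0853 + 0xF872 = 0x100C5 → wrap carry → 0x00C6
  0x00C6 + 0x87C1 = 0x08887
  0x8887 + 0x959A = 0x11E21 → wrap carry → 0x1E22
One's-complement sum = 0x1E22.
Checksum = ~0x1E22 & 0xFFFF = 0xE1DD.

E1DD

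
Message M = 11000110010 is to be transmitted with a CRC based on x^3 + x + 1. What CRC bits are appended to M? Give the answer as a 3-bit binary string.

Append 3 zeros: 11000110010000. Divide by 1011 (XOR where the leading bit is 1):
  pos 0: 1100 XOR 1011 = 0111
  pos 1: 1110 XOR 1011 = 0101
  pos 2: 1011 XOR 1011 = 0000
  pos 6: 1001 XOR 1011 = 0010
  pos 8: 1000 XOR 1011 = 0011
  pos 10: 1100 XOR 1011 = 0111
Remainder (last 3 bits) = 111. This is the CRC / FCS.

111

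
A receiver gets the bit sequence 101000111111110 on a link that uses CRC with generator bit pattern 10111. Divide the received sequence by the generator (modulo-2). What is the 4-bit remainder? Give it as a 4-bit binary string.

0000

Modulo-2 division of 101000111111110 by 10111:
  pos 0: 10100 XOR 10111 = 00011
  pos 3: 11011 XOR 10111 = 01100
  pos 4: 11001 XOR 10111 = 01110
  pos 5: 11101 XOR 10111 = 01010
  pos 6: 10101 XOR 10111 = 00010
  pos 9: 10111 XOR 10111 = 00000
Remainder = 0000 (zero — the frame passes the CRC check).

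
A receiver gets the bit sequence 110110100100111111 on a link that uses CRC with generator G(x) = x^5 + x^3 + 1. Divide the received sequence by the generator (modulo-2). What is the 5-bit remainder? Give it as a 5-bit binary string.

Modulo-2 division of 110110100100111111 by 101001:
  pos 0: 110110 XOR 101001 = 011111
  pos 1: 111111 XOR 101001 = 010110
  pos 2: 101100 XOR 101001 = 000101
  pos 5: 101010 XOR 101001 = 000011
  pos 9: 110111 XOR 101001 = 011110
  pos 10: 111101 XOR 101001 = 010100
  pos 11: 101001 XOR 101001 = 000000
Remainder = 00001 (nonzero — an error is detected).

00001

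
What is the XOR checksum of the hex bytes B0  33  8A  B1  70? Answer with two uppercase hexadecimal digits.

XOR the bytes together:
  start with 0xB0
  0xB0 ⊕ 0x33 = 0x83
  0x83 ⊕ 0x8A = 0x09
  0x09 ⊕ 0xB1 = 0xB8
  0xB8 ⊕ 0x70 = 0xC8

C8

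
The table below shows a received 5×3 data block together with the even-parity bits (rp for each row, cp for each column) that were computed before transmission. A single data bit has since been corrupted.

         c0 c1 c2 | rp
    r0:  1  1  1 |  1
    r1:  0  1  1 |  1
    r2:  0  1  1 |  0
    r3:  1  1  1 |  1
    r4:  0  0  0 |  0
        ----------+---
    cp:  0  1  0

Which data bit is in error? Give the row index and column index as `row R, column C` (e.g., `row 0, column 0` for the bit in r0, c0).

row 1, column 1

Recompute each row's even parity and compare to rp:
  r0: data parity 1, sent rp 1 → ok
  r1: data parity 0, sent rp 1 → mismatch
  r2: data parity 0, sent rp 0 → ok
  r3: data parity 1, sent rp 1 → ok
  r4: data parity 0, sent rp 0 → ok
Recompute each column's even parity and compare to cp:
  c0: data parity 0, sent cp 0 → ok
  c1: data parity 0, sent cp 1 → mismatch
  c2: data parity 0, sent cp 0 → ok
Exactly one row (r1) and one column (c1) fail → the flipped bit is at their intersection.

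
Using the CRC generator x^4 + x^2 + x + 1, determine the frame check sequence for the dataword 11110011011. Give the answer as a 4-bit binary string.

Append 4 zeros: 111100110110000. Divide by 10111 (XOR where the leading bit is 1):
  pos 0: 11110 XOR 10111 = 01001
  pos 1: 10010 XOR 10111 = 00101
  pos 3: 10111 XOR 10111 = 00000
  pos 9: 11000 XOR 10111 = 01111
  pos 10: 11110 XOR 10111 = 01001
Remainder (last 4 bits) = 1001. This is the CRC / FCS.

1001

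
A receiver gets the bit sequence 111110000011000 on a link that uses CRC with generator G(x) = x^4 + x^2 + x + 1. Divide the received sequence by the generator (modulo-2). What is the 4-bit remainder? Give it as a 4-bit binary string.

0100

Modulo-2 division of 111110000011000 by 10111:
  pos 0: 11111 XOR 10111 = 01000
  pos 1: 10000 XOR 10111 = 00111
  pos 3: 11100 XOR 10111 = 01011
  pos 4: 10110 XOR 10111 = 00001
  pos 8: 10110 XOR 10111 = 00001
Remainder = 0100 (nonzero — an error is detected).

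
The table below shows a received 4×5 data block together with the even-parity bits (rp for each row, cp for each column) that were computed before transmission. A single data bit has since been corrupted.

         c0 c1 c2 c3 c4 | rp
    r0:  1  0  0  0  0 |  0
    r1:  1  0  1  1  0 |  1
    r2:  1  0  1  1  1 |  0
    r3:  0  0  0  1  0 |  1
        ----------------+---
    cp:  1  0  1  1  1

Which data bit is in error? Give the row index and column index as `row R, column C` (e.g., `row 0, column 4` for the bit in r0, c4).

row 0, column 2

Recompute each row's even parity and compare to rp:
  r0: data parity 1, sent rp 0 → mismatch
  r1: data parity 1, sent rp 1 → ok
  r2: data parity 0, sent rp 0 → ok
  r3: data parity 1, sent rp 1 → ok
Recompute each column's even parity and compare to cp:
  c0: data parity 1, sent cp 1 → ok
  c1: data parity 0, sent cp 0 → ok
  c2: data parity 0, sent cp 1 → mismatch
  c3: data parity 1, sent cp 1 → ok
  c4: data parity 1, sent cp 1 → ok
Exactly one row (r0) and one column (c2) fail → the flipped bit is at their intersection.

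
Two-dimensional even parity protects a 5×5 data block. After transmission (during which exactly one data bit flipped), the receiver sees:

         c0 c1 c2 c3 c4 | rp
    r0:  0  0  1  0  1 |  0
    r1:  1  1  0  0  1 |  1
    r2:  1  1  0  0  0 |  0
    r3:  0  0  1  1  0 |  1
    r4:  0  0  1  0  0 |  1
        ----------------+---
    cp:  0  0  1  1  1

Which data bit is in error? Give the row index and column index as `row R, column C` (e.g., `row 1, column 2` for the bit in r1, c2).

Recompute each row's even parity and compare to rp:
  r0: data parity 0, sent rp 0 → ok
  r1: data parity 1, sent rp 1 → ok
  r2: data parity 0, sent rp 0 → ok
  r3: data parity 0, sent rp 1 → mismatch
  r4: data parity 1, sent rp 1 → ok
Recompute each column's even parity and compare to cp:
  c0: data parity 0, sent cp 0 → ok
  c1: data parity 0, sent cp 0 → ok
  c2: data parity 1, sent cp 1 → ok
  c3: data parity 1, sent cp 1 → ok
  c4: data parity 0, sent cp 1 → mismatch
Exactly one row (r3) and one column (c4) fail → the flipped bit is at their intersection.

row 3, column 4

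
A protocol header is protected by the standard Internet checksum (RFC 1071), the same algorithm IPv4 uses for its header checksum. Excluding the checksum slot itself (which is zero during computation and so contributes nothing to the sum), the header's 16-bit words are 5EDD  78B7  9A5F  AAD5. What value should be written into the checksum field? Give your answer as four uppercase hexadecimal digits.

One's-complement addition (fold any carry out of bit 15 back into bit 0):
  0x5EDD + 0x78B7 = 0x0D794
  0xD794 + 0x9A5F = 0x171F3 → wrap carry → 0x71F4
  0x71F4 + 0xAAD5 = 0x11CC9 → wrap carry → 0x1CCA
One's-complement sum = 0x1CCA.
Checksum = ~0x1CCA & 0xFFFF = 0xE335.

E335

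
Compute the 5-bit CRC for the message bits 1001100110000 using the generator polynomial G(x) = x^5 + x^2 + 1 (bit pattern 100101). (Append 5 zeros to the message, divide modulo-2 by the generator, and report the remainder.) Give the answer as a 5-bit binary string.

11001

Append 5 zeros: 100110011000000000. Divide by 100101 (XOR where the leading bit is 1):
  pos 0: 100110 XOR 100101 = 000011
  pos 4: 110110 XOR 100101 = 010011
  pos 5: 100110 XOR 100101 = 000011
  pos 9: 110000 XOR 100101 = 010101
  pos 10: 101010 XOR 100101 = 001111
  pos 12: 111100 XOR 100101 = 011001
Remainder (last 5 bits) = 11001. This is the CRC / FCS.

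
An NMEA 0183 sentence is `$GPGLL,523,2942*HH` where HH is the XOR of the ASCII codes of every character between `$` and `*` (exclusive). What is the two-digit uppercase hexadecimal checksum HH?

69

XOR the ASCII codes of the payload characters:
  'G' = 0x47 → acc = 0x47
  'P' = 0x50 → acc = 0x17
  'G' = 0x47 → acc = 0x50
  'L' = 0x4C → acc = 0x1C
  'L' = 0x4C → acc = 0x50
  ',' = 0x2C → acc = 0x7C
  '5' = 0x35 → acc = 0x49
  '2' = 0x32 → acc = 0x7B
  '3' = 0x33 → acc = 0x48
  ',' = 0x2C → acc = 0x64
  '2' = 0x32 → acc = 0x56
  '9' = 0x39 → acc = 0x6F
  '4' = 0x34 → acc = 0x5B
  '2' = 0x32 → acc = 0x69
Checksum = 0x69.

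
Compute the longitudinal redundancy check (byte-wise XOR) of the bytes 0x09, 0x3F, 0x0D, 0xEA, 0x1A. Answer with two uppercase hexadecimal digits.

CB

XOR the bytes together:
  start with 0x09
  0x09 ⊕ 0x3F = 0x36
  0x36 ⊕ 0x0D = 0x3B
  0x3B ⊕ 0xEA = 0xD1
  0xD1 ⊕ 0x1A = 0xCB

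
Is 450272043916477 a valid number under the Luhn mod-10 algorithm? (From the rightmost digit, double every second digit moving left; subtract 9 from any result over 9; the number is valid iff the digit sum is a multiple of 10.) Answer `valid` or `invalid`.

From the right, keep odd positions and double even positions (subtract 9 from any doubled value over 9):
  doubled (positions 2,4,...): 5 3 9 8 4 4 1 → sum 34
  kept (positions 1,3,...): 7 4 1 3 0 7 0 4 → sum 26
Total = 60.
60 mod 10 = 0, so the number is valid.

valid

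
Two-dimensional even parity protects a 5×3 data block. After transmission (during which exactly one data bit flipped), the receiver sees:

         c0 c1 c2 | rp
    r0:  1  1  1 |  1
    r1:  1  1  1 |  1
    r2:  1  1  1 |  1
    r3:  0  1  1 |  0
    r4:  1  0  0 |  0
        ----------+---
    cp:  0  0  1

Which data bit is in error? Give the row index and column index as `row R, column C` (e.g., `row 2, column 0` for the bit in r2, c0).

Recompute each row's even parity and compare to rp:
  r0: data parity 1, sent rp 1 → ok
  r1: data parity 1, sent rp 1 → ok
  r2: data parity 1, sent rp 1 → ok
  r3: data parity 0, sent rp 0 → ok
  r4: data parity 1, sent rp 0 → mismatch
Recompute each column's even parity and compare to cp:
  c0: data parity 0, sent cp 0 → ok
  c1: data parity 0, sent cp 0 → ok
  c2: data parity 0, sent cp 1 → mismatch
Exactly one row (r4) and one column (c2) fail → the flipped bit is at their intersection.

row 4, column 2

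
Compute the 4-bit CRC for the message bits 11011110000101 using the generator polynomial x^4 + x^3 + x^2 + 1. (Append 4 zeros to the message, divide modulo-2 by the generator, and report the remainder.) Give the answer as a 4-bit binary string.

1010

Append 4 zeros: 110111100001010000. Divide by 11101 (XOR where the leading bit is 1):
  pos 0: 11011 XOR 11101 = 00110
  pos 2: 11011 XOR 11101 = 00110
  pos 4: 11000 XOR 11101 = 00101
  pos 6: 10100 XOR 11101 = 01001
  pos 7: 10011 XOR 11101 = 01110
  pos 8: 11100 XOR 11101 = 00001
  pos 12: 11000 XOR 11101 = 00101
Remainder (last 4 bits) = 1010. This is the CRC / FCS.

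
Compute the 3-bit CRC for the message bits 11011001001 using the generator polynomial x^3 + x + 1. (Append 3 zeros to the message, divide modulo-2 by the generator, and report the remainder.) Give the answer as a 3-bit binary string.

Append 3 zeros: 11011001001000. Divide by 1011 (XOR where the leading bit is 1):
  pos 0: 1101 XOR 1011 = 0110
  pos 1: 1101 XOR 1011 = 0110
  pos 2: 1100 XOR 1011 = 0111
  pos 3: 1110 XOR 1011 = 0101
  pos 4: 1011 XOR 1011 = 0000
  pos 10: 1000 XOR 1011 = 0011
Remainder (last 3 bits) = 011. This is the CRC / FCS.

011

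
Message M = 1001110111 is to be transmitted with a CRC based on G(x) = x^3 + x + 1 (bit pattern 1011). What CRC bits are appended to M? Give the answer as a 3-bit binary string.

010

Append 3 zeros: 1001110111000. Divide by 1011 (XOR where the leading bit is 1):
  pos 0: 1001 XOR 1011 = 0010
  pos 2: 1011 XOR 1011 = 0000
  pos 7: 1110 XOR 1011 = 0101
  pos 8: 1010 XOR 1011 = 0001
Remainder (last 3 bits) = 010. This is the CRC / FCS.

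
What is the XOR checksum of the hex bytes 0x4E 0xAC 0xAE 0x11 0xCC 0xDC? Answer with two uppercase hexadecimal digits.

4D

XOR the bytes together:
  start with 0x4E
  0x4E ⊕ 0xAC = 0xE2
  0xE2 ⊕ 0xAE = 0x4C
  0x4C ⊕ 0x11 = 0x5D
  0x5D ⊕ 0xCC = 0x91
  0x91 ⊕ 0xDC = 0x4D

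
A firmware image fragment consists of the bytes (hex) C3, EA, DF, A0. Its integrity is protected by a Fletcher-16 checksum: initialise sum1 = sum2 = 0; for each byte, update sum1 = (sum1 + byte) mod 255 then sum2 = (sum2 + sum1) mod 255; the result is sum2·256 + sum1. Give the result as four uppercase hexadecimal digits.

302F

Running sums (mod 255):
  after byte 0 (C3): sum1=195, sum2=195
  after byte 1 (EA): sum1=174, sum2=114
  after byte 2 (DF): sum1=142, sum2=1
  after byte 3 (A0): sum1=47, sum2=48
Checksum = sum2·256 + sum1 = 48·256 + 47 = 12335 = 0x302F.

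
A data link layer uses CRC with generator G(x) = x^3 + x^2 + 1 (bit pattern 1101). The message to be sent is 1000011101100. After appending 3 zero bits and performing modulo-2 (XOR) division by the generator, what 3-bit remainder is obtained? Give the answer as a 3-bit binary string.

100

Append 3 zeros: 1000011101100000. Divide by 1101 (XOR where the leading bit is 1):
  pos 0: 1000 XOR 1101 = 0101
  pos 1: 1010 XOR 1101 = 0111
  pos 2: 1111 XOR 1101 = 0010
  pos 4: 1011 XOR 1101 = 0110
  pos 5: 1100 XOR 1101 = 0001
  pos 8: 1110 XOR 1101 = 0011
  pos 10: 1100 XOR 1101 = 0001
Remainder (last 3 bits) = 100. This is the CRC / FCS.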